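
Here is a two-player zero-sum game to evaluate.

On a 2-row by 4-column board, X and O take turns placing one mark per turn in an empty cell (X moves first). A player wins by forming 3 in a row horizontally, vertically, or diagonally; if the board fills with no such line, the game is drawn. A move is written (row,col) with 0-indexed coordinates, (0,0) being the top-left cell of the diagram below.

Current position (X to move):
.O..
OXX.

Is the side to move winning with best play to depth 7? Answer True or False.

X winning at [.O../OXX.]: True

ply 1, X at .O../OXX. | (0,0)=+0→XO../OXX.; (0,2)=+0→.OX./OXX.; (0,3)=+0→.O.X/OXX.; (1,3)=+1→.O../OXXX*
ply 2: .O../OXXX is terminal -1 (O); from .O../OXX. depth 7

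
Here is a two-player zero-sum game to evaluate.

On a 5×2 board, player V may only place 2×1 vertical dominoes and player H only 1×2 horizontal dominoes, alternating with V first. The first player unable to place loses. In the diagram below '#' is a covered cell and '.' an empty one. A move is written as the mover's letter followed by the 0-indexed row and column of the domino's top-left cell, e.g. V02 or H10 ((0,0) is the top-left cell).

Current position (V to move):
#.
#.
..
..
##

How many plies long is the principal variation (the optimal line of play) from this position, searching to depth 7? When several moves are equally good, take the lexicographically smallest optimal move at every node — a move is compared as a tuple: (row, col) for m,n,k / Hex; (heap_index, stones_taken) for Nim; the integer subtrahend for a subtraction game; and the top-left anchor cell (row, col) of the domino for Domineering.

PV length from [#./#./../../##]: 1 ply

[#./#./../../##] V move#1: V01:-1/##/##/../../##, V11:-1/#./##/.#/../##, V20:+1/#./#./#./#./##*, V21:+1/#./#./.#/.#/##
[#./#./#./#./##] end (terminal -1, H#2); searched #./#./../../## to 7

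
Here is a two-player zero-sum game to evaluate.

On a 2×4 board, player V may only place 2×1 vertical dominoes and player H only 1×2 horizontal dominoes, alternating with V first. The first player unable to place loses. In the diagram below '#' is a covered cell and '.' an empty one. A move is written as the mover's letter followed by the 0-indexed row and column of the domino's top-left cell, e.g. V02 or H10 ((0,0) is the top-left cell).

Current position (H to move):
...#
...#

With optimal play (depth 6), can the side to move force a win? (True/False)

p1 H@[...#/...#]: H00[##.#/...#]+1* H01[.###/...#]+1 H10[...#/##.#]+1 H11[...#/.###]+1
p2 V@[##.#/...#]: V02[####/..##]-1*
p3 H@[####/..##]: H10[####/####]+1*
p4 V@[####/####] terminal -1; root [...#/...#] d6

H winning at [...#/...#]: True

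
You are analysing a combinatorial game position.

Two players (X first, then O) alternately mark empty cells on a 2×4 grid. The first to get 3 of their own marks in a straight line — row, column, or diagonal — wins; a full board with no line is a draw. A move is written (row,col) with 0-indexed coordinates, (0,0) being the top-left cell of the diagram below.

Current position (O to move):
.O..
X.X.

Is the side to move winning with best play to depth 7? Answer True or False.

ply 1, O at .O../X.X. | (0,0)=-1→OO../X.X.; (0,2)=-1→.OO./X.X.; (0,3)=-1→.O.O/X.X.; (1,1)=+0→.O../XOX.*; (1,3)=-1→.O../X.XO
ply 2, X at .O../XOX. | (0,0)=+0→XO../XOX.*; (0,2)=+0→.OX./XOX.; (0,3)=+0→.O.X/XOX.; (1,3)=-1→.O../XOXX
ply 3, O at XO../XOX. | (0,2)=+0→XOO./XOX.*; (0,3)=+0→XO.O/XOX.; (1,3)=+0→XO../XOXO
ply 4, X at XOO./XOX. | (0,3)=+0→XOOX/XOX.*; (1,3)=-1→XOO./XOXX
ply 5, O at XOOX/XOX. | (1,3)=+0→XOOX/XOXO*
ply 6: XOOX/XOXO is terminal +0 (X); from .O../X.X. depth 7

O winning at [.O../X.X.]: False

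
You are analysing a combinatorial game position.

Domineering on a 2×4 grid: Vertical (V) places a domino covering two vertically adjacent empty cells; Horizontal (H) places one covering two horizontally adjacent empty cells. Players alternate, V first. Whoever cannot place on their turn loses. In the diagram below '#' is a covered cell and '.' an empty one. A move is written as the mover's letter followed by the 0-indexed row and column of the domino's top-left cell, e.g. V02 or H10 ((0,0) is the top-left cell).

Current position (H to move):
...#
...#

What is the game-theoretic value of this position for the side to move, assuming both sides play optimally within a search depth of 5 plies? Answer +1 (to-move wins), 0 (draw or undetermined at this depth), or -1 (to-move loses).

ply 1, H at ...#/...# | H00=+1→##.#/...#*; H01=+1→.###/...#; H10=+1→...#/##.#; H11=+1→...#/.###
ply 2, V at ##.#/...# | V02=-1→####/..##*
ply 3, H at ####/..## | H10=+1→####/####*
ply 4: ####/#### is terminal -1 (V); from ...#/...# depth 5

value(...#/...#, H) = +1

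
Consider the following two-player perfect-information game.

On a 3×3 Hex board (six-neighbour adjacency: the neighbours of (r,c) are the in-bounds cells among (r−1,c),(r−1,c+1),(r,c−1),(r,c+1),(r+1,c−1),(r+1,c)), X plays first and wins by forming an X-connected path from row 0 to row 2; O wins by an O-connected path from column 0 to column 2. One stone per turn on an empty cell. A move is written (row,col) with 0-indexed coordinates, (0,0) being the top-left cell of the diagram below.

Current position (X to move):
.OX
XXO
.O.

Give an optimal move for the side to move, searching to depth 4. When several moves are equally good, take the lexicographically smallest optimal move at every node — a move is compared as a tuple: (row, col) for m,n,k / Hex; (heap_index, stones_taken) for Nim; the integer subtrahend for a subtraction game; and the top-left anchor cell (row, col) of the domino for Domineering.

X's best at [.OX/XXO/.O.]: (2,0)

ply 1, X at .OX/XXO/.O. | (0,0)=-1→XOX/XXO/.O.; (2,0)=+1→.OX/XXO/XO.*; (2,2)=-1→.OX/XXO/.OX
ply 2: .OX/XXO/XO. is terminal -1 (O); from .OX/XXO/.O. depth 4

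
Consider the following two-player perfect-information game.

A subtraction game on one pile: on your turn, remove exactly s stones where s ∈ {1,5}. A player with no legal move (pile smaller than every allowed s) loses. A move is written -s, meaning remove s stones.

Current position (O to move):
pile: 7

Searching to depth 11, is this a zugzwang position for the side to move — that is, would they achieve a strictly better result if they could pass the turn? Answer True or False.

p1 O@[7]: -1[6]+1* -5[2]+1
p2 X@[6]: -1[5]-1* -5[1]-1
p3 O@[5]: -1[4]+1* -5[0]+1
p4 X@[4]: -1[3]-1*
p5 O@[3]: -1[2]+1*
p6 X@[2]: -1[1]-1*
p7 O@[1]: -1[0]+1*
p8 X@[0] terminal -1; root [7] d11
suppose O passes — search the same position with X to move:
pass> p1 X@[7]: -1[6]+1* -5[2]+1
pass> p2 O@[6]: -1[5]-1* -5[1]-1
pass> p3 X@[5]: -1[4]+1* -5[0]+1
pass> p4 O@[4]: -1[3]-1*
pass> p5 X@[3]: -1[2]+1*
pass> p6 O@[2]: -1[1]-1*
pass> p7 X@[1]: -1[0]+1*
pass> p8 O@[0] terminal -1; root [7] d11
for O: play +1, pass -1

zugzwang(7, O) = False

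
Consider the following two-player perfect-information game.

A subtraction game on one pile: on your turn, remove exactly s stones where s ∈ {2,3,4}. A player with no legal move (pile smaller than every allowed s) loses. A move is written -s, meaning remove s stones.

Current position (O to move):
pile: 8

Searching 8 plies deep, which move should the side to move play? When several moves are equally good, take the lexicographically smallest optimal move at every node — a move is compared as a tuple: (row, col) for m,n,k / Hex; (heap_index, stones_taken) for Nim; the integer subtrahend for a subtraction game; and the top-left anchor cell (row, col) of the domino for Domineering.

[8] O move#1: -2:+1/6*, -3:-1/5, -4:-1/4
[6] X move#2: -2:-1/4*, -3:-1/3, -4:-1/2
[4] O move#3: -2:-1/2, -3:+1/1*, -4:+1/0
[1] end (terminal -1, X#4); searched 8 to 8

O's best at [8]: -2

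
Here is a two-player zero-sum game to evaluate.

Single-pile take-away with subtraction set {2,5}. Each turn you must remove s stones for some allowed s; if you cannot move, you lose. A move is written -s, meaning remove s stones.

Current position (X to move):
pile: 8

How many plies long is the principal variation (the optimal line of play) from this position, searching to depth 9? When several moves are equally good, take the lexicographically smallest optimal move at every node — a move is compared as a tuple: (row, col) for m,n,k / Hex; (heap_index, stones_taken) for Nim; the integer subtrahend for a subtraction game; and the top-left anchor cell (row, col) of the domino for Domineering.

PV length from [8]: 4 plies

ply 1, X at 8 | -2=-1→6*; -5=-1→3
ply 2, O at 6 | -2=+1→4*; -5=+1→1
ply 3, X at 4 | -2=-1→2*
ply 4, O at 2 | -2=+1→0*
ply 5: 0 is terminal -1 (X); from 8 depth 9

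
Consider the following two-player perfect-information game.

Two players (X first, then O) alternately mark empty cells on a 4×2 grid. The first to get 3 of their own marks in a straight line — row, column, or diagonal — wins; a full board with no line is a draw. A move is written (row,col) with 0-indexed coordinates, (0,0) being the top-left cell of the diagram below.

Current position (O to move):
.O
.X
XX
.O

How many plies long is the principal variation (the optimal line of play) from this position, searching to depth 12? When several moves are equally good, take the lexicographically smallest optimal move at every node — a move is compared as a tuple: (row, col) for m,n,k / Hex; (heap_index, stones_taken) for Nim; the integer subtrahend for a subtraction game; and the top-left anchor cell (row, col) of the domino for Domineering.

[.O/.X/XX/.O] O move#1: (0,0):+0/OO/.X/XX/.O*, (1,0):+0/.O/OX/XX/.O, (3,0):+0/.O/.X/XX/OO
[OO/.X/XX/.O] X move#2: (1,0):+0/OO/XX/XX/.O*, (3,0):+0/OO/.X/XX/XO
[OO/XX/XX/.O] O move#3: (3,0):+0/OO/XX/XX/OO*
[OO/XX/XX/OO] end (terminal +0, X#4); searched .O/.X/XX/.O to 12

PV length from [.O/.X/XX/.O]: 3 plies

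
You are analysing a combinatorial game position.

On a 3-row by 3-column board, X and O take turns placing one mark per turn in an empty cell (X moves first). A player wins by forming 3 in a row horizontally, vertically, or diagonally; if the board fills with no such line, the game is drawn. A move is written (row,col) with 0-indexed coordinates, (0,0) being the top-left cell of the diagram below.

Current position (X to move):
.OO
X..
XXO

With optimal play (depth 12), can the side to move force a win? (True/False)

p1 X@[.OO/X../XXO]: (0,0)[XOO/X../XXO]+1* (1,1)[.OO/XX./XXO]-1 (1,2)[.OO/X.X/XXO]-1
p2 O@[XOO/X../XXO] terminal -1; root [.OO/X../XXO] d12

X winning at [.OO/X../XXO]: True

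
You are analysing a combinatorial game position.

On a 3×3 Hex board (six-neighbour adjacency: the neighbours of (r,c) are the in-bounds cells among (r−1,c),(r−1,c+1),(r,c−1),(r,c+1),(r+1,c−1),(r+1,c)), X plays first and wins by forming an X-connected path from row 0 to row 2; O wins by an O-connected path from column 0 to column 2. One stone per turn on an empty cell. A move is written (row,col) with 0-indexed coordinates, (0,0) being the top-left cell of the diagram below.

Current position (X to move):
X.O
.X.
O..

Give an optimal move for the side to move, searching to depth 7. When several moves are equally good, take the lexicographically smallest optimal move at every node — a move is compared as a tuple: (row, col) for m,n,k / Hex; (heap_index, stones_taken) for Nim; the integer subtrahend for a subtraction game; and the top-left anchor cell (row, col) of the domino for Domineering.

X's best at [X.O/.X./O..]: (1,2)

p1 X@[X.O/.X./O..]: (0,1)[XXO/.X./O..]-1 (1,0)[X.O/XX./O..]-1 (1,2)[X.O/.XX/O..]+1* (2,1)[X.O/.X./OX.]+1 (2,2)[X.O/.X./O.X]+1
p2 O@[X.O/.XX/O..]: (0,1)[XOO/.XX/O..]-1* (1,0)[X.O/OXX/O..]-1 (2,1)[X.O/.XX/OO.]-1 (2,2)[X.O/.XX/O.O]-1
p3 X@[XOO/.XX/O..]: (1,0)[XOO/XXX/O..]+1* (2,1)[XOO/.XX/OX.]-1 (2,2)[XOO/.XX/O.X]-1
p4 O@[XOO/XXX/O..]: (2,1)[XOO/XXX/OO.]-1* (2,2)[XOO/XXX/O.O]-1
p5 X@[XOO/XXX/OO.]: (2,2)[XOO/XXX/OOX]+1*
p6 O@[XOO/XXX/OOX] terminal -1; root [X.O/.X./O..] d7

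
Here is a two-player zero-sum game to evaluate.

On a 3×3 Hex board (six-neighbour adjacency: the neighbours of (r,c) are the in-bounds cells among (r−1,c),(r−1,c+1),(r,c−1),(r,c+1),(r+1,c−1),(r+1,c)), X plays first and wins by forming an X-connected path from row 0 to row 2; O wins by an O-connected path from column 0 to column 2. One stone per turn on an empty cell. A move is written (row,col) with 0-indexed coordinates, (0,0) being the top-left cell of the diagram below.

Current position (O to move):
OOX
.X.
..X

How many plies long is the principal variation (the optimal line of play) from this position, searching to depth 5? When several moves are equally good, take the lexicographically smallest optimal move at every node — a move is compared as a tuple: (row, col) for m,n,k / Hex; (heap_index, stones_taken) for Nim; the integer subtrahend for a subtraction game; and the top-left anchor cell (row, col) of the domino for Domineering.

[OOX/.X./..X] O move#1: (1,0):-1/OOX/OX./..X*, (1,2):-1/OOX/.XO/..X, (2,0):-1/OOX/.X./O.X, (2,1):-1/OOX/.X./.OX
[OOX/OX./..X] X move#2: (1,2):+1/OOX/OXX/..X*, (2,0):+1/OOX/OX./X.X, (2,1):+1/OOX/OX./.XX
[OOX/OXX/..X] end (terminal -1, O#3); searched OOX/.X./..X to 5

PV length from [OOX/.X./..X]: 2 plies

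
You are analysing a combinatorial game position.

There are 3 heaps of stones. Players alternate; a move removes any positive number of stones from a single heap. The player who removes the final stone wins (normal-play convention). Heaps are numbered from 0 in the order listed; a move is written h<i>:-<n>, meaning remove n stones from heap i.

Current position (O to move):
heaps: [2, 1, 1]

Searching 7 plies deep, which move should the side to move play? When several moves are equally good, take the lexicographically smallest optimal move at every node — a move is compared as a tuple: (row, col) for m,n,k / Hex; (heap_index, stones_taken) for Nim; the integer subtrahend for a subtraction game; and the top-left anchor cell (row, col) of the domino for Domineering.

O's best at [(2,1,1)]: h0:-2

p1 O@[(2,1,1)]: h0:-1[(1,1,1)]-1 h0:-2[(0,1,1)]+1* h1:-1[(2,0,1)]-1 h2:-1[(2,1,0)]-1
p2 X@[(0,1,1)]: h1:-1[(0,0,1)]-1* h2:-1[(0,1,0)]-1
p3 O@[(0,0,1)]: h2:-1[(0,0,0)]+1*
p4 X@[(0,0,0)] terminal -1; root [(2,1,1)] d7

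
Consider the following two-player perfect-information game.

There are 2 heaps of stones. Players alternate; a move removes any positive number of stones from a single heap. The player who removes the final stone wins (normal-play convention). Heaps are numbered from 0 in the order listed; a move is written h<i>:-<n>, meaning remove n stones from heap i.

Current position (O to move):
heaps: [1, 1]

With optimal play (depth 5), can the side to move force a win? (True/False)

ply 1, O at (1,1) | h0:-1=-1→(0,1)*; h1:-1=-1→(1,0)
ply 2, X at (0,1) | h1:-1=+1→(0,0)*
ply 3: (0,0) is terminal -1 (O); from (1,1) depth 5

O winning at [(1,1)]: False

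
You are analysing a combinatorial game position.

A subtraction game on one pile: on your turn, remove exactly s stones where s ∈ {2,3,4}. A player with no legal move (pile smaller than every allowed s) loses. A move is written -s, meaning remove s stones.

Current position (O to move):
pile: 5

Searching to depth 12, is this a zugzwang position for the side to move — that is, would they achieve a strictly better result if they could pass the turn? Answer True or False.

ply 1, O at 5 | -2=-1→3; -3=-1→2; -4=+1→1*
ply 2: 1 is terminal -1 (X); from 5 depth 12
suppose O passes — search the same position with X to move:
pass> ply 1, X at 5 | -2=-1→3; -3=-1→2; -4=+1→1*
pass> ply 2: 1 is terminal -1 (O); from 5 depth 12
for O: play +1, pass -1

zugzwang(5, O) = False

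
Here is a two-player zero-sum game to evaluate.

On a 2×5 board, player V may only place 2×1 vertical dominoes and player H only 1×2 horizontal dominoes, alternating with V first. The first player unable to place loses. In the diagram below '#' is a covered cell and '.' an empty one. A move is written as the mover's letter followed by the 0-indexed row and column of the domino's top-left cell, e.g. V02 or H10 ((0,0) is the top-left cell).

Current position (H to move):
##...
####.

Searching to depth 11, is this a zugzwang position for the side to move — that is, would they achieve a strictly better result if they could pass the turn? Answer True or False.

zugzwang(##.../####., H) = False

[##.../####.] H move#1: H02:-1/####./####., H03:+1/##.##/####.*
[##.##/####.] end (terminal -1, V#2); searched ##.../####. to 11
suppose H passes — search the same position with V to move:
pass> [##.../####.] V move#1: V04:-1/##..#/#####*
pass> [##..#/#####] H move#2: H02:+1/#####/#####*
pass> [#####/#####] end (terminal -1, V#3); searched ##.../####. to 11
for H: play +1, pass +1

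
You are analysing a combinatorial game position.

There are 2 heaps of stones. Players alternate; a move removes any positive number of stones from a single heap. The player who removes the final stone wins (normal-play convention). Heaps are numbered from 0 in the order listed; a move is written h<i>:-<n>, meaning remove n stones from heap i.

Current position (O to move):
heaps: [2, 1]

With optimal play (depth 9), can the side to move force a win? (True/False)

O winning at [(2,1)]: True

[(2,1)] O move#1: h0:-1:+1/(1,1)*, h0:-2:-1/(0,1), h1:-1:-1/(2,0)
[(1,1)] X move#2: h0:-1:-1/(0,1)*, h1:-1:-1/(1,0)
[(0,1)] O move#3: h1:-1:+1/(0,0)*
[(0,0)] end (terminal -1, X#4); searched (2,1) to 9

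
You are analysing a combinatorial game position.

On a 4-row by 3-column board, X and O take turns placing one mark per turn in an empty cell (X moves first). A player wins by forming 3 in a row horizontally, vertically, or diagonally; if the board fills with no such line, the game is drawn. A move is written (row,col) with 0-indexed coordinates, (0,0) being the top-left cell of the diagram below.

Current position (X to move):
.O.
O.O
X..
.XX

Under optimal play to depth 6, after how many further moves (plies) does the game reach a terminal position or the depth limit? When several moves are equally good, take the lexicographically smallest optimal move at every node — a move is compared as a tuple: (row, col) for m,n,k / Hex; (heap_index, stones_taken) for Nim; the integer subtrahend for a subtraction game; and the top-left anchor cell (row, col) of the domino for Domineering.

p1 X@[.O./O.O/X../.XX]: (0,0)[XO./O.O/X../.XX]-1 (0,2)[.OX/O.O/X../.XX]-1 (1,1)[.O./OXO/X../.XX]+1* (2,1)[.O./O.O/XX./.XX]-1 (2,2)[.O./O.O/X.X/.XX]-1 (3,0)[.O./O.O/X../XXX]+1
p2 O@[.O./OXO/X../.XX]: (0,0)[OO./OXO/X../.XX]-1* (0,2)[.OO/OXO/X../.XX]-1 (2,1)[.O./OXO/XO./.XX]-1 (2,2)[.O./OXO/X.O/.XX]-1 (3,0)[.O./OXO/X../OXX]-1
p3 X@[OO./OXO/X../.XX]: (0,2)[OOX/OXO/X../.XX]+1* (2,1)[OO./OXO/XX./.XX]+1 (2,2)[OO./OXO/X.X/.XX]-1 (3,0)[OO./OXO/X../XXX]+1
p4 O@[OOX/OXO/X../.XX] terminal -1; root [.O./O.O/X../.XX] d6

PV length from [.O./O.O/X../.XX]: 3 plies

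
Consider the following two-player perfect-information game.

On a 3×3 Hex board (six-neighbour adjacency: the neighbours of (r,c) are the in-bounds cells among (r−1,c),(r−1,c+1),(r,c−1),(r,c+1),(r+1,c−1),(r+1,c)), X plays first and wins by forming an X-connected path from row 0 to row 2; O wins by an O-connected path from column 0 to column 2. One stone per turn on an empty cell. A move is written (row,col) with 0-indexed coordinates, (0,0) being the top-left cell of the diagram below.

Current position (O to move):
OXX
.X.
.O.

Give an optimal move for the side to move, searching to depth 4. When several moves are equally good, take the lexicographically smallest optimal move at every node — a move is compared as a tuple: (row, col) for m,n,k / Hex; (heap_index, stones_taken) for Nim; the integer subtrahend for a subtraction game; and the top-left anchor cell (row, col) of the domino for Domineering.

O's best at [OXX/.X./.O.]: (2,0)

[OXX/.X./.O.] O move#1: (1,0):-1/OXX/OX./.O., (1,2):-1/OXX/.XO/.O., (2,0):+1/OXX/.X./OO.*, (2,2):-1/OXX/.X./.OO
[OXX/.X./OO.] X move#2: (1,0):-1/OXX/XX./OO.*, (1,2):-1/OXX/.XX/OO., (2,2):-1/OXX/.X./OOX
[OXX/XX./OO.] O move#3: (1,2):+1/OXX/XXO/OO.*, (2,2):+1/OXX/XX./OOO
[OXX/XXO/OO.] end (terminal -1, X#4); searched OXX/.X./.O. to 4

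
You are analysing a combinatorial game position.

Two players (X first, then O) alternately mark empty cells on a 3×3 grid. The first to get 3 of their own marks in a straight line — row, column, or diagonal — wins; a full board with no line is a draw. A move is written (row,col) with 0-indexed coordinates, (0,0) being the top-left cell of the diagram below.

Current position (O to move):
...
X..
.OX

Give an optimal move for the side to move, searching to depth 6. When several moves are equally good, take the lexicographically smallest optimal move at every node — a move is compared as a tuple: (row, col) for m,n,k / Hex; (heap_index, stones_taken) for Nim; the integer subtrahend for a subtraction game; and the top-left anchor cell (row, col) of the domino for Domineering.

ply 1, O at .../X../.OX | (0,0)=-1→O../X../.OX; (0,1)=-1→.O./X../.OX; (0,2)=-1→..O/X../.OX; (1,1)=+0→.../XO./.OX*; (1,2)=-1→.../X.O/.OX; (2,0)=-1→.../X../OOX
ply 2, X at .../XO./.OX | (0,0)=-1→X../XO./.OX; (0,1)=+0→.X./XO./.OX*; (0,2)=-1→..X/XO./.OX; (1,2)=-1→.../XOX/.OX; (2,0)=-1→.../XO./XOX
ply 3, O at .X./XO./.OX | (0,0)=+0→OX./XO./.OX*; (0,2)=+0→.XO/XO./.OX; (1,2)=-1→.X./XOO/.OX; (2,0)=-1→.X./XO./OOX
ply 4, X at OX./XO./.OX | (0,2)=+0→OXX/XO./.OX*; (1,2)=+0→OX./XOX/.OX; (2,0)=+0→OX./XO./XOX
ply 5, O at OXX/XO./.OX | (1,2)=+0→OXX/XOO/.OX*; (2,0)=-1→OXX/XO./OOX
ply 6, X at OXX/XOO/.OX | (2,0)=+0→OXX/XOO/XOX*
ply 7: OXX/XOO/XOX is terminal +0 (O); from .../X../.OX depth 6

O's best at [.../X../.OX]: (1,1)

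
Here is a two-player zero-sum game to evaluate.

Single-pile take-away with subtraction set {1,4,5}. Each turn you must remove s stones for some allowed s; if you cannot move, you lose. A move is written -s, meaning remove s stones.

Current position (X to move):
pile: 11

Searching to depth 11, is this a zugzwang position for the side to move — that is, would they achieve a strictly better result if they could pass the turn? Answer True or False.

zugzwang(11, X) = False

p1 X@[11]: -1[10]+1* -4[7]-1 -5[6]-1
p2 O@[10]: -1[9]-1* -4[6]-1 -5[5]-1
p3 X@[9]: -1[8]+1* -4[5]-1 -5[4]-1
p4 O@[8]: -1[7]-1* -4[4]-1 -5[3]-1
p5 X@[7]: -1[6]-1 -4[3]-1 -5[2]+1*
p6 O@[2]: -1[1]-1*
p7 X@[1]: -1[0]+1*
p8 O@[0] terminal -1; root [11] d11
suppose X passes — search the same position with O to move:
pass> p1 O@[11]: -1[10]+1* -4[7]-1 -5[6]-1
pass> p2 X@[10]: -1[9]-1* -4[6]-1 -5[5]-1
pass> p3 O@[9]: -1[8]+1* -4[5]-1 -5[4]-1
pass> p4 X@[8]: -1[7]-1* -4[4]-1 -5[3]-1
pass> p5 O@[7]: -1[6]-1 -4[3]-1 -5[2]+1*
pass> p6 X@[2]: -1[1]-1*
pass> p7 O@[1]: -1[0]+1*
pass> p8 X@[0] terminal -1; root [11] d11
for X: play +1, pass -1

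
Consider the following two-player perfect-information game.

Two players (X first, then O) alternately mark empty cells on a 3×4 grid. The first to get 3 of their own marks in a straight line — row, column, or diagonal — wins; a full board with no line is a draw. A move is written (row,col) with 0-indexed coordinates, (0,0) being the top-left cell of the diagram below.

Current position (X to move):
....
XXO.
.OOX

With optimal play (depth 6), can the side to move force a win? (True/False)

[..../XXO./.OOX] X move#1: (0,0):-1/X.../XXO./.OOX*, (0,1):-1/.X../XXO./.OOX, (0,2):-1/..X./XXO./.OOX, (0,3):-1/...X/XXO./.OOX, (1,3):-1/..../XXOX/.OOX, (2,0):-1/..../XXO./XOOX
[X.../XXO./.OOX] O move#2: (0,1):-1/XO../XXO./.OOX, (0,2):+1/X.O./XXO./.OOX*, (0,3):+1/X..O/XXO./.OOX, (1,3):-1/X.../XXOO/.OOX, (2,0):+1/X.../XXO./OOOX
[X.O./XXO./.OOX] end (terminal -1, X#3); searched ..../XXO./.OOX to 6

X winning at [..../XXO./.OOX]: False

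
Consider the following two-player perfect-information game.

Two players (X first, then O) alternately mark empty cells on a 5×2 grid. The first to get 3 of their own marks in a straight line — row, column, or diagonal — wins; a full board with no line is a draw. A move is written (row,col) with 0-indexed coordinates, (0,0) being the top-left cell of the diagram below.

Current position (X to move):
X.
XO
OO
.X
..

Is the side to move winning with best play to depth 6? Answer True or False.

X winning at [X./XO/OO/.X/..]: False

[X./XO/OO/.X/..] X move#1: (0,1):+0/XX/XO/OO/.X/..*, (3,0):-1/X./XO/OO/XX/.., (4,0):-1/X./XO/OO/.X/X., (4,1):-1/X./XO/OO/.X/.X
[XX/XO/OO/.X/..] O move#2: (3,0):+0/XX/XO/OO/OX/..*, (4,0):+0/XX/XO/OO/.X/O., (4,1):+0/XX/XO/OO/.X/.O
[XX/XO/OO/OX/..] X move#3: (4,0):+0/XX/XO/OO/OX/X.*, (4,1):-1/XX/XO/OO/OX/.X
[XX/XO/OO/OX/X.] O move#4: (4,1):+0/XX/XO/OO/OX/XO*
[XX/XO/OO/OX/XO] end (terminal +0, X#5); searched X./XO/OO/.X/.. to 6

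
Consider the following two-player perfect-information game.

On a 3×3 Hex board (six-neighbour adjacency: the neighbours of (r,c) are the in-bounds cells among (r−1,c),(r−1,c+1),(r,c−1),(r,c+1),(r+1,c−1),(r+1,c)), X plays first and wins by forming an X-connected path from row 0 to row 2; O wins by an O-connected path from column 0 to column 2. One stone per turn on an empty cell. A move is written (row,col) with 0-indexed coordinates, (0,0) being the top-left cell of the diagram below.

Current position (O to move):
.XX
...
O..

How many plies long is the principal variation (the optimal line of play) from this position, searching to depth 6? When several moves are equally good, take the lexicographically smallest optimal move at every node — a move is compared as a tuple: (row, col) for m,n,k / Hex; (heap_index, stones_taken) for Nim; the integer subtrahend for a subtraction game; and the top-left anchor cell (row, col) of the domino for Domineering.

PV length from [.XX/.../O..]: 5 plies

p1 O@[.XX/.../O..]: (0,0)[OXX/.../O..]-1 (1,0)[.XX/O../O..]-1 (1,1)[.XX/.O./O..]-1 (1,2)[.XX/..O/O..]+1* (2,1)[.XX/.../OO.]+1 (2,2)[.XX/.../O.O]-1
p2 X@[.XX/..O/O..]: (0,0)[XXX/..O/O..]-1* (1,0)[.XX/X.O/O..]-1 (1,1)[.XX/.XO/O..]-1 (2,1)[.XX/..O/OX.]-1 (2,2)[.XX/..O/O.X]-1
p3 O@[XXX/..O/O..]: (1,0)[XXX/O.O/O..]+1* (1,1)[XXX/.OO/O..]+1 (2,1)[XXX/..O/OO.]+1 (2,2)[XXX/..O/O.O]+1
p4 X@[XXX/O.O/O..]: (1,1)[XXX/OXO/O..]-1* (2,1)[XXX/O.O/OX.]-1 (2,2)[XXX/O.O/O.X]-1
p5 O@[XXX/OXO/O..]: (2,1)[XXX/OXO/OO.]+1* (2,2)[XXX/OXO/O.O]-1
p6 X@[XXX/OXO/OO.] terminal -1; root [.XX/.../O..] d6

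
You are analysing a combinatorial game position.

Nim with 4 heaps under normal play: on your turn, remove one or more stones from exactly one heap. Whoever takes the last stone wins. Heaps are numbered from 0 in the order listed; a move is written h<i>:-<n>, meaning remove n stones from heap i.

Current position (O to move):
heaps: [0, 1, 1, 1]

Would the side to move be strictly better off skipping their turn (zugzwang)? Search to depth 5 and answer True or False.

zugzwang((0,1,1,1), O) = False

[(0,1,1,1)] O move#1: h1:-1:+1/(0,0,1,1)*, h2:-1:+1/(0,1,0,1), h3:-1:+1/(0,1,1,0)
[(0,0,1,1)] X move#2: h2:-1:-1/(0,0,0,1)*, h3:-1:-1/(0,0,1,0)
[(0,0,0,1)] O move#3: h3:-1:+1/(0,0,0,0)*
[(0,0,0,0)] end (terminal -1, X#4); searched (0,1,1,1) to 5
suppose O passes — search the same position with X to move:
pass> [(0,1,1,1)] X move#1: h1:-1:+1/(0,0,1,1)*, h2:-1:+1/(0,1,0,1), h3:-1:+1/(0,1,1,0)
pass> [(0,0,1,1)] O move#2: h2:-1:-1/(0,0,0,1)*, h3:-1:-1/(0,0,1,0)
pass> [(0,0,0,1)] X move#3: h3:-1:+1/(0,0,0,0)*
pass> [(0,0,0,0)] end (terminal -1, O#4); searched (0,1,1,1) to 5
for O: play +1, pass -1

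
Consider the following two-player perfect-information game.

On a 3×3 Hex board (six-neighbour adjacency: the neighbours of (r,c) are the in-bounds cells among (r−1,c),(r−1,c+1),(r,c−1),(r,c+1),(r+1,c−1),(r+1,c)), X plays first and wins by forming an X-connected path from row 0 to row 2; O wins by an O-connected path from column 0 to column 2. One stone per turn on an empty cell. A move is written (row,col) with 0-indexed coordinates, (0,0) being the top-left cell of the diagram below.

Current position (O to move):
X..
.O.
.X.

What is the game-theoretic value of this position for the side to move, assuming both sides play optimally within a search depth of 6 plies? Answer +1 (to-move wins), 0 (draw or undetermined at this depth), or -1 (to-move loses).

[X../.O./.X.] O move#1: (0,1):+1/XO./.O./.X.*, (0,2):+1/X.O/.O./.X., (1,0):+1/X../OO./.X., (1,2):+1/X../.OO/.X., (2,0):+1/X../.O./OX., (2,2):+1/X../.O./.XO
[XO./.O./.X.] X move#2: (0,2):-1/XOX/.O./.X.*, (1,0):-1/XO./XO./.X., (1,2):-1/XO./.OX/.X., (2,0):-1/XO./.O./XX., (2,2):-1/XO./.O./.XX
[XOX/.O./.X.] O move#3: (1,0):-1/XOX/OO./.X., (1,2):+1/XOX/.OO/.X.*, (2,0):-1/XOX/.O./OX., (2,2):-1/XOX/.O./.XO
[XOX/.OO/.X.] X move#4: (1,0):-1/XOX/XOO/.X.*, (2,0):-1/XOX/.OO/XX., (2,2):-1/XOX/.OO/.XX
[XOX/XOO/.X.] O move#5: (2,0):+1/XOX/XOO/OX.*, (2,2):-1/XOX/XOO/.XO
[XOX/XOO/OX.] end (terminal -1, X#6); searched X../.O./.X. to 6

value(X../.O./.X., O) = +1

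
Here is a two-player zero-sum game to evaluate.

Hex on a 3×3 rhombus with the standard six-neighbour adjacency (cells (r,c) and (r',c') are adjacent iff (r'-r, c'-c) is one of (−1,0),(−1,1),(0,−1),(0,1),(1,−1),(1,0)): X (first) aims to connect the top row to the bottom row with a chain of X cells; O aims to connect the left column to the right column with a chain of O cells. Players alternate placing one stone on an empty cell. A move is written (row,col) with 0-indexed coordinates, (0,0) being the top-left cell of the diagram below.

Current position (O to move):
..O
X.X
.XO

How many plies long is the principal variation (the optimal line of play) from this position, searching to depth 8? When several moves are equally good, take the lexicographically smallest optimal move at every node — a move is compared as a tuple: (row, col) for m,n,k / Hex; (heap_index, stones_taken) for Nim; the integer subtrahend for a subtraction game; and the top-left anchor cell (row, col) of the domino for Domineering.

PV length from [..O/X.X/.XO]: 4 plies

p1 O@[..O/X.X/.XO]: (0,0)[O.O/X.X/.XO]-1* (0,1)[.OO/X.X/.XO]-1 (1,1)[..O/XOX/.XO]-1 (2,0)[..O/X.X/OXO]-1
p2 X@[O.O/X.X/.XO]: (0,1)[OXO/X.X/.XO]+1* (1,1)[O.O/XXX/.XO]-1 (2,0)[O.O/X.X/XXO]-1
p3 O@[OXO/X.X/.XO]: (1,1)[OXO/XOX/.XO]-1* (2,0)[OXO/X.X/OXO]-1
p4 X@[OXO/XOX/.XO]: (2,0)[OXO/XOX/XXO]+1*
p5 O@[OXO/XOX/XXO] terminal -1; root [..O/X.X/.XO] d8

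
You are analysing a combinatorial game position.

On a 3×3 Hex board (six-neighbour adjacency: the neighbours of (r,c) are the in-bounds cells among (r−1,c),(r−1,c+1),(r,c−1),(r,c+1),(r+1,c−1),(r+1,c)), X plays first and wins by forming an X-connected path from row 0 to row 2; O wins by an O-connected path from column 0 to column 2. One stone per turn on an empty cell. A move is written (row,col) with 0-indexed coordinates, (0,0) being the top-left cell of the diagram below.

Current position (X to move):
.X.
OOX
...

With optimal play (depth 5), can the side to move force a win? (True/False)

ply 1, X at .X./OOX/... | (0,0)=-1→XX./OOX/...; (0,2)=+1→.XX/OOX/...*; (2,0)=-1→.X./OOX/X..; (2,1)=-1→.X./OOX/.X.; (2,2)=-1→.X./OOX/..X
ply 2, O at .XX/OOX/... | (0,0)=-1→OXX/OOX/...*; (2,0)=-1→.XX/OOX/O..; (2,1)=-1→.XX/OOX/.O.; (2,2)=-1→.XX/OOX/..O
ply 3, X at OXX/OOX/... | (2,0)=+1→OXX/OOX/X..*; (2,1)=+1→OXX/OOX/.X.; (2,2)=+1→OXX/OOX/..X
ply 4, O at OXX/OOX/X.. | (2,1)=-1→OXX/OOX/XO.*; (2,2)=-1→OXX/OOX/X.O
ply 5, X at OXX/OOX/XO. | (2,2)=+1→OXX/OOX/XOX*
ply 6: OXX/OOX/XOX is terminal -1 (O); from .X./OOX/... depth 5

X winning at [.X./OOX/...]: True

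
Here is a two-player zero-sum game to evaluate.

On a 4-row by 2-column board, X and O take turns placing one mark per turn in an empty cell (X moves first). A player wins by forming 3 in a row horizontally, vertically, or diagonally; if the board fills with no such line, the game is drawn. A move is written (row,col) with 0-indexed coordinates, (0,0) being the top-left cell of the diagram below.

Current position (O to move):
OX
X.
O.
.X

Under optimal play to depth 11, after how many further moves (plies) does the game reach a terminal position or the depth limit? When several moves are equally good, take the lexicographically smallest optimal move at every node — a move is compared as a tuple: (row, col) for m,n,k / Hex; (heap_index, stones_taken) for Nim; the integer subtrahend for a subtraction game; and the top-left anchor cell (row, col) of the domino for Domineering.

PV length from [OX/X./O./.X]: 3 plies

[OX/X./O./.X] O move#1: (1,1):+0/OX/XO/O./.X*, (2,1):+0/OX/X./OO/.X, (3,0):+0/OX/X./O./OX
[OX/XO/O./.X] X move#2: (2,1):+0/OX/XO/OX/.X*, (3,0):+0/OX/XO/O./XX
[OX/XO/OX/.X] O move#3: (3,0):+0/OX/XO/OX/OX*
[OX/XO/OX/OX] end (terminal +0, X#4); searched OX/X./O./.X to 11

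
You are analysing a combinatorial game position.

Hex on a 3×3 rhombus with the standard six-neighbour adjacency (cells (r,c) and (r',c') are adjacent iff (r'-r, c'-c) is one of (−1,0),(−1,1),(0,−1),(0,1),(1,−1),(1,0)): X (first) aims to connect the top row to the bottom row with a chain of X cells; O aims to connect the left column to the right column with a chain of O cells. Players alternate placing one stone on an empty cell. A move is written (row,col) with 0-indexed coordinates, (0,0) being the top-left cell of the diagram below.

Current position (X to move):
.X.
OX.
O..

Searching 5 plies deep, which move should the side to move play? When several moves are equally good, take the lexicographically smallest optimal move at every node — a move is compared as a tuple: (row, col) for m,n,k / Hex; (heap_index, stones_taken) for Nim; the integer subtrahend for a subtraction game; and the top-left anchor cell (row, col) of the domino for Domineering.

X's best at [.X./OX./O..]: (1,2)

[.X./OX./O..] X move#1: (0,0):-1/XX./OX./O.., (0,2):-1/.XX/OX./O.., (1,2):+1/.X./OXX/O..*, (2,1):+1/.X./OX./OX., (2,2):+1/.X./OX./O.X
[.X./OXX/O..] O move#2: (0,0):-1/OX./OXX/O..*, (0,2):-1/.XO/OXX/O.., (2,1):-1/.X./OXX/OO., (2,2):-1/.X./OXX/O.O
[OX./OXX/O..] X move#3: (0,2):+1/OXX/OXX/O..*, (2,1):+1/OX./OXX/OX., (2,2):+1/OX./OXX/O.X
[OXX/OXX/O..] O move#4: (2,1):-1/OXX/OXX/OO.*, (2,2):-1/OXX/OXX/O.O
[OXX/OXX/OO.] X move#5: (2,2):+1/OXX/OXX/OOX*
[OXX/OXX/OOX] end (terminal -1, O#6); searched .X./OX./O.. to 5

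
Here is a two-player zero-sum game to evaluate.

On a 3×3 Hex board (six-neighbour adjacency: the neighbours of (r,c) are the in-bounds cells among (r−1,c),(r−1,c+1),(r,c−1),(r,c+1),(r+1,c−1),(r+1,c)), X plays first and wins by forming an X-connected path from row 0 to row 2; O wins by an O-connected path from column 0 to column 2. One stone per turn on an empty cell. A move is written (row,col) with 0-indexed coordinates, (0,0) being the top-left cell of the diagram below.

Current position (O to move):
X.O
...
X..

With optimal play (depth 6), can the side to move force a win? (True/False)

O winning at [X.O/.../X..]: True

[X.O/.../X..] O move#1: (0,1):-1/XOO/.../X.., (1,0):+1/X.O/O../X..*, (1,1):-1/X.O/.O./X.., (1,2):-1/X.O/..O/X.., (2,1):-1/X.O/.../XO., (2,2):-1/X.O/.../X.O
[X.O/O../X..] X move#2: (0,1):-1/XXO/O../X..*, (1,1):-1/X.O/OX./X.., (1,2):-1/X.O/O.X/X.., (2,1):-1/X.O/O../XX., (2,2):-1/X.O/O../X.X
[XXO/O../X..] O move#3: (1,1):+1/XXO/OO./X..*, (1,2):-1/XXO/O.O/X.., (2,1):-1/XXO/O../XO., (2,2):-1/XXO/O../X.O
[XXO/OO./X..] end (terminal -1, X#4); searched X.O/.../X.. to 6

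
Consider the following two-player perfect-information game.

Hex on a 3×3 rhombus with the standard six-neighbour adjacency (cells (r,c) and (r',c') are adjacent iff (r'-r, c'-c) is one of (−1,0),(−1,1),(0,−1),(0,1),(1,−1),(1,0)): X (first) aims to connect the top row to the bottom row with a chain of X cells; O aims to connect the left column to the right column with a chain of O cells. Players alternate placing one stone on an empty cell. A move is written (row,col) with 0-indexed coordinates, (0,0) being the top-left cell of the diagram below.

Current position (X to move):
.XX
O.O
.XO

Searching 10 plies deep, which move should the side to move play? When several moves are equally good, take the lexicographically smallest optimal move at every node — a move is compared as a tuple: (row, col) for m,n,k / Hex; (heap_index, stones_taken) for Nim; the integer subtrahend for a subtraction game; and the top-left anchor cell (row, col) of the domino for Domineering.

ply 1, X at .XX/O.O/.XO | (0,0)=-1→XXX/O.O/.XO; (1,1)=+1→.XX/OXO/.XO*; (2,0)=-1→.XX/O.O/XXO
ply 2: .XX/OXO/.XO is terminal -1 (O); from .XX/O.O/.XO depth 10

X's best at [.XX/O.O/.XO]: (1,1)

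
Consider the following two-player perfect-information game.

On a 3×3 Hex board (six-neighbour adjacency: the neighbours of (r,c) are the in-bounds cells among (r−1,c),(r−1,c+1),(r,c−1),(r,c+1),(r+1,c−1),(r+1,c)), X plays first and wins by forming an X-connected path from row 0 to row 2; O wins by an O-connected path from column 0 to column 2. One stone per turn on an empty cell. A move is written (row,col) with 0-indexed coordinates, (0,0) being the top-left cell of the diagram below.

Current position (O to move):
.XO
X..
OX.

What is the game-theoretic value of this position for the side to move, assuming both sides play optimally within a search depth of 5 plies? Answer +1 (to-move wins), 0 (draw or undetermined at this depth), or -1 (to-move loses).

value(.XO/X../OX., O) = +1

ply 1, O at .XO/X../OX. | (0,0)=-1→OXO/X../OX.; (1,1)=+1→.XO/XO./OX.*; (1,2)=-1→.XO/X.O/OX.; (2,2)=-1→.XO/X../OXO
ply 2: .XO/XO./OX. is terminal -1 (X); from .XO/X../OX. depth 5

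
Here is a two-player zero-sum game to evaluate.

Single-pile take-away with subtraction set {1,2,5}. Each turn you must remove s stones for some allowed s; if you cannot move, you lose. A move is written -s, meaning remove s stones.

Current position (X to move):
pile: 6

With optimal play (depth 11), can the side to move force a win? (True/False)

p1 X@[6]: -1[5]-1* -2[4]-1 -5[1]-1
p2 O@[5]: -1[4]-1 -2[3]+1* -5[0]+1
p3 X@[3]: -1[2]-1* -2[1]-1
p4 O@[2]: -1[1]-1 -2[0]+1*
p5 X@[0] terminal -1; root [6] d11

X winning at [6]: False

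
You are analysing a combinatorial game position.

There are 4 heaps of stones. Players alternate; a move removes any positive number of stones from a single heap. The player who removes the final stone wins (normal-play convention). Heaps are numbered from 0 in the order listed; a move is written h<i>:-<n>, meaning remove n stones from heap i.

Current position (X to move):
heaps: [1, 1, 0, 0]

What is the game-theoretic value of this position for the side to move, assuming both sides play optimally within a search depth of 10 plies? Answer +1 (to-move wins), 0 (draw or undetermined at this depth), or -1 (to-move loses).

[(1,1,0,0)] X move#1: h0:-1:-1/(0,1,0,0)*, h1:-1:-1/(1,0,0,0)
[(0,1,0,0)] O move#2: h1:-1:+1/(0,0,0,0)*
[(0,0,0,0)] end (terminal -1, X#3); searched (1,1,0,0) to 10

value((1,1,0,0), X) = -1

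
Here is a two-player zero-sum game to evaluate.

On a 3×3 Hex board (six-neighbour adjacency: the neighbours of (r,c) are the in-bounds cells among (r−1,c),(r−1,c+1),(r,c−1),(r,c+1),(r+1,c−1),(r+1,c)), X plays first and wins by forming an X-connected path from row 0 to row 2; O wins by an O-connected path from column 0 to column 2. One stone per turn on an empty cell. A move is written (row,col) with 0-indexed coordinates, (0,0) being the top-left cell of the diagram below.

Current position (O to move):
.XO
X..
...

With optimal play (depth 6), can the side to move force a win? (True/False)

O winning at [.XO/X../...]: True

[.XO/X../...] O move#1: (0,0):-1/OXO/X../..., (1,1):-1/.XO/XO./..., (1,2):-1/.XO/X.O/..., (2,0):+1/.XO/X../O..*, (2,1):-1/.XO/X../.O., (2,2):-1/.XO/X../..O
[.XO/X../O..] X move#2: (0,0):-1/XXO/X../O..*, (1,1):-1/.XO/XX./O.., (1,2):-1/.XO/X.X/O.., (2,1):-1/.XO/X../OX., (2,2):-1/.XO/X../O.X
[XXO/X../O..] O move#3: (1,1):+1/XXO/XO./O..*, (1,2):+1/XXO/X.O/O.., (2,1):+1/XXO/X../OO., (2,2):+1/XXO/X../O.O
[XXO/XO./O..] end (terminal -1, X#4); searched .XO/X../... to 6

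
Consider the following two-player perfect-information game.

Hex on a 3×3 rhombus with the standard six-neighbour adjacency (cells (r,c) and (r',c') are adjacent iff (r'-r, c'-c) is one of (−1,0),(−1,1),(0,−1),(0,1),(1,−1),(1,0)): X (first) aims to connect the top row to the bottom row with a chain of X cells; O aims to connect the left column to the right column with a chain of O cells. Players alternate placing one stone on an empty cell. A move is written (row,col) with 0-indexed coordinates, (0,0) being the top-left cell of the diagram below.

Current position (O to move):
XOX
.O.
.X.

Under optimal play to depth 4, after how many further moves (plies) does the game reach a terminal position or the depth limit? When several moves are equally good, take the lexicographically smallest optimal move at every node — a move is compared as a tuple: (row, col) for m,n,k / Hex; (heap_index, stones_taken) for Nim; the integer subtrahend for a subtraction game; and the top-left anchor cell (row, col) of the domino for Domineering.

PV length from [XOX/.O./.X.]: 3 plies

p1 O@[XOX/.O./.X.]: (1,0)[XOX/OO./.X.]-1 (1,2)[XOX/.OO/.X.]+1* (2,0)[XOX/.O./OX.]-1 (2,2)[XOX/.O./.XO]-1
p2 X@[XOX/.OO/.X.]: (1,0)[XOX/XOO/.X.]-1* (2,0)[XOX/.OO/XX.]-1 (2,2)[XOX/.OO/.XX]-1
p3 O@[XOX/XOO/.X.]: (2,0)[XOX/XOO/OX.]+1* (2,2)[XOX/XOO/.XO]-1
p4 X@[XOX/XOO/OX.] terminal -1; root [XOX/.O./.X.] d4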